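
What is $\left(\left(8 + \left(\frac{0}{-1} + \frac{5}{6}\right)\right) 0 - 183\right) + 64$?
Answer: $-119$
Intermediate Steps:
$\left(\left(8 + \left(\frac{0}{-1} + \frac{5}{6}\right)\right) 0 - 183\right) + 64 = \left(\left(8 + \left(0 \left(-1\right) + 5 \cdot \frac{1}{6}\right)\right) 0 - 183\right) + 64 = \left(\left(8 + \left(0 + \frac{5}{6}\right)\right) 0 - 183\right) + 64 = \left(\left(8 + \frac{5}{6}\right) 0 - 183\right) + 64 = \left(\frac{53}{6} \cdot 0 - 183\right) + 64 = \left(0 - 183\right) + 64 = -183 + 64 = -119$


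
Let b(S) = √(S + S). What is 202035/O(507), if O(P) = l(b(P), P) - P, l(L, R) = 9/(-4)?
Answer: -269380/679 ≈ -396.73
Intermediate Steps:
b(S) = √2*√S (b(S) = √(2*S) = √2*√S)
l(L, R) = -9/4 (l(L, R) = 9*(-¼) = -9/4)
O(P) = -9/4 - P
202035/O(507) = 202035/(-9/4 - 1*507) = 202035/(-9/4 - 507) = 202035/(-2037/4) = 202035*(-4/2037) = -269380/679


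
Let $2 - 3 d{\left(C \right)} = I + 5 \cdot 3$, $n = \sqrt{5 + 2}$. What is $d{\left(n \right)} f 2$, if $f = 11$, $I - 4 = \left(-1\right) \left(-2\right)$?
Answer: $- \frac{418}{3} \approx -139.33$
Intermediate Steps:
$I = 6$ ($I = 4 - -2 = 4 + 2 = 6$)
$n = \sqrt{7} \approx 2.6458$
$d{\left(C \right)} = - \frac{19}{3}$ ($d{\left(C \right)} = \frac{2}{3} - \frac{6 + 5 \cdot 3}{3} = \frac{2}{3} - \frac{6 + 15}{3} = \frac{2}{3} - 7 = - \frac{19}{3}$)
$d{\left(n \right)} f 2 = \left(- \frac{19}{3}\right) 11 \cdot 2 = \left(- \frac{209}{3}\right) 2 = - \frac{418}{3}$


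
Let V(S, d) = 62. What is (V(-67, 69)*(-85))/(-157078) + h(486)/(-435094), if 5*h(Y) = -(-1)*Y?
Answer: 2847096748/85429619165 ≈ 0.033327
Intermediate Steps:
h(Y) = Y/5 (h(Y) = (-(-1)*Y)/5 = Y/5)
(V(-67, 69)*(-85))/(-157078) + h(486)/(-435094) = (62*(-85))/(-157078) + ((1/5)*486)/(-435094) = -5270*(-1/157078) + (486/5)*(-1/435094) = 2635/78539 - 243/1087735 = 2847096748/85429619165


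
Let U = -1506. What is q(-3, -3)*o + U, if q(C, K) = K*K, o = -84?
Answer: -2262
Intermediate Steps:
q(C, K) = K²
q(-3, -3)*o + U = (-3)²*(-84) - 1506 = 9*(-84) - 1506 = -756 - 1506 = -2262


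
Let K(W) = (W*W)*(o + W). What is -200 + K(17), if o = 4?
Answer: 5869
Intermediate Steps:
K(W) = W²*(4 + W) (K(W) = (W*W)*(4 + W) = W²*(4 + W))
-200 + K(17) = -200 + 17²*(4 + 17) = -200 + 289*21 = -200 + 6069 = 5869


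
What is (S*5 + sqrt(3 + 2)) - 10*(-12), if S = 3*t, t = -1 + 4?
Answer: 165 + sqrt(5) ≈ 167.24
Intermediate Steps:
t = 3
S = 9 (S = 3*3 = 9)
(S*5 + sqrt(3 + 2)) - 10*(-12) = (9*5 + sqrt(3 + 2)) - 10*(-12) = (45 + sqrt(5)) + 120 = 165 + sqrt(5)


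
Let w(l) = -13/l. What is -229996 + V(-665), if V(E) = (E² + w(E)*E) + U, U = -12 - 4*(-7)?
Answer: 212232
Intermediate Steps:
U = 16 (U = -12 + 28 = 16)
V(E) = 3 + E² (V(E) = (E² + (-13/E)*E) + 16 = (E² - 13) + 16 = (-13 + E²) + 16 = 3 + E²)
-229996 + V(-665) = -229996 + (3 + (-665)²) = -229996 + (3 + 442225) = -229996 + 442228 = 212232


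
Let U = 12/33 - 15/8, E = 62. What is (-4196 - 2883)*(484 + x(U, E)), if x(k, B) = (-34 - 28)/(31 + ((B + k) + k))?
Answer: -13545156812/3959 ≈ -3.4214e+6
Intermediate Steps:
U = -133/88 (U = 12*(1/33) - 15*⅛ = 4/11 - 15/8 = -133/88 ≈ -1.5114)
x(k, B) = -62/(31 + B + 2*k) (x(k, B) = -62/(31 + (B + 2*k)) = -62/(31 + B + 2*k))
(-4196 - 2883)*(484 + x(U, E)) = (-4196 - 2883)*(484 - 62/(31 + 62 + 2*(-133/88))) = -7079*(484 - 62/(31 + 62 - 133/44)) = -7079*(484 - 62/3959/44) = -7079*(484 - 62*44/3959) = -7079*(484 - 2728/3959) = -7079*1913428/3959 = -13545156812/3959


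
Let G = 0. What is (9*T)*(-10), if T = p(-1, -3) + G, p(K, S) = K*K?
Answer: -90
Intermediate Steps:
p(K, S) = K²
T = 1 (T = (-1)² + 0 = 1 + 0 = 1)
(9*T)*(-10) = (9*1)*(-10) = 9*(-10) = -90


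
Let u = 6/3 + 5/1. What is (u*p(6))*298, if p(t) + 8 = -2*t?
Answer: -41720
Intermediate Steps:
p(t) = -8 - 2*t
u = 7 (u = 6*(⅓) + 5*1 = 2 + 5 = 7)
(u*p(6))*298 = (7*(-8 - 2*6))*298 = (7*(-8 - 12))*298 = (7*(-20))*298 = -140*298 = -41720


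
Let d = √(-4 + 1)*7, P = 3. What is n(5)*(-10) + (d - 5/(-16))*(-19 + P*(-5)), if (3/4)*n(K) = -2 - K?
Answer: 1985/24 - 238*I*√3 ≈ 82.708 - 412.23*I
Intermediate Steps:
n(K) = -8/3 - 4*K/3 (n(K) = 4*(-2 - K)/3 = -8/3 - 4*K/3)
d = 7*I*√3 (d = √(-3)*7 = (I*√3)*7 = 7*I*√3 ≈ 12.124*I)
n(5)*(-10) + (d - 5/(-16))*(-19 + P*(-5)) = (-8/3 - 4/3*5)*(-10) + (7*I*√3 - 5/(-16))*(-19 + 3*(-5)) = (-8/3 - 20/3)*(-10) + (7*I*√3 - 5*(-1/16))*(-19 - 15) = -28/3*(-10) + (7*I*√3 + 5/16)*(-34) = 280/3 + (5/16 + 7*I*√3)*(-34) = 280/3 + (-85/8 - 238*I*√3) = 1985/24 - 238*I*√3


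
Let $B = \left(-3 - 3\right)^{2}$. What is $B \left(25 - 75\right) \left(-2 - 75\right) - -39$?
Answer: $138639$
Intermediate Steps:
$B = 36$ ($B = \left(-6\right)^{2} = 36$)
$B \left(25 - 75\right) \left(-2 - 75\right) - -39 = 36 \left(25 - 75\right) \left(-2 - 75\right) - -39 = 36 \left(\left(-50\right) \left(-77\right)\right) + \left(-5 + 44\right) = 36 \cdot 3850 + 39 = 138600 + 39 = 138639$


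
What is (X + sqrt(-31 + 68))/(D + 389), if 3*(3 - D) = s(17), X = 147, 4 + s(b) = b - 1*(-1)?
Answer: 63/166 + 3*sqrt(37)/1162 ≈ 0.39522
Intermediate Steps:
s(b) = -3 + b (s(b) = -4 + (b - 1*(-1)) = -4 + (b + 1) = -4 + (1 + b) = -3 + b)
D = -5/3 (D = 3 - (-3 + 17)/3 = 3 - 1/3*14 = 3 - 14/3 = -5/3 ≈ -1.6667)
(X + sqrt(-31 + 68))/(D + 389) = (147 + sqrt(-31 + 68))/(-5/3 + 389) = (147 + sqrt(37))/(1162/3) = (147 + sqrt(37))*(3/1162) = 63/166 + 3*sqrt(37)/1162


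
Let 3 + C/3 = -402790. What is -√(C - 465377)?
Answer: -46*I*√791 ≈ -1293.7*I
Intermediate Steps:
C = -1208379 (C = -9 + 3*(-402790) = -9 - 1208370 = -1208379)
-√(C - 465377) = -√(-1208379 - 465377) = -√(-1673756) = -46*I*√791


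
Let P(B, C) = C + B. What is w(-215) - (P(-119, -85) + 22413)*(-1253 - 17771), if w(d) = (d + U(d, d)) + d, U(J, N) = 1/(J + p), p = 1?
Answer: 90415767403/214 ≈ 4.2250e+8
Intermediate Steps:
P(B, C) = B + C
U(J, N) = 1/(1 + J) (U(J, N) = 1/(J + 1) = 1/(1 + J))
w(d) = 1/(1 + d) + 2*d (w(d) = (d + 1/(1 + d)) + d = 1/(1 + d) + 2*d)
w(-215) - (P(-119, -85) + 22413)*(-1253 - 17771) = (1 + 2*(-215)*(1 - 215))/(1 - 215) - ((-119 - 85) + 22413)*(-1253 - 17771) = (1 + 2*(-215)*(-214))/(-214) - (-204 + 22413)*(-19024) = -(1 + 92020)/214 - 22209*(-19024) = -1/214*92021 - 1*(-422504016) = -92021/214 + 422504016 = 90415767403/214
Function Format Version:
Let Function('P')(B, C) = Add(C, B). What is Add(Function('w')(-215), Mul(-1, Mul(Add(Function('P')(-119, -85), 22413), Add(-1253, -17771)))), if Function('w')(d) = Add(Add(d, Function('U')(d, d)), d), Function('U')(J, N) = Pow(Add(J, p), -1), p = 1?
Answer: Rational(90415767403, 214) ≈ 4.2250e+8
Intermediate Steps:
Function('P')(B, C) = Add(B, C)
Function('U')(J, N) = Pow(Add(1, J), -1) (Function('U')(J, N) = Pow(Add(J, 1), -1) = Pow(Add(1, J), -1))
Function('w')(d) = Add(Pow(Add(1, d), -1), Mul(2, d)) (Function('w')(d) = Add(Add(d, Pow(Add(1, d), -1)), d) = Add(Pow(Add(1, d), -1), Mul(2, d)))
Add(Function('w')(-215), Mul(-1, Mul(Add(Function('P')(-119, -85), 22413), Add(-1253, -17771)))) = Add(Mul(Pow(Add(1, -215), -1), Add(1, Mul(2, -215, Add(1, -215)))), Mul(-1, Mul(Add(Add(-119, -85), 22413), Add(-1253, -17771)))) = Add(Mul(Pow(-214, -1), Add(1, Mul(2, -215, -214))), Mul(-1, Mul(Add(-204, 22413), -19024))) = Add(Mul(Rational(-1, 214), Add(1, 92020)), Mul(-1, Mul(22209, -19024))) = Add(Mul(Rational(-1, 214), 92021), Mul(-1, -422504016)) = Add(Rational(-92021, 214), 422504016) = Rational(90415767403, 214)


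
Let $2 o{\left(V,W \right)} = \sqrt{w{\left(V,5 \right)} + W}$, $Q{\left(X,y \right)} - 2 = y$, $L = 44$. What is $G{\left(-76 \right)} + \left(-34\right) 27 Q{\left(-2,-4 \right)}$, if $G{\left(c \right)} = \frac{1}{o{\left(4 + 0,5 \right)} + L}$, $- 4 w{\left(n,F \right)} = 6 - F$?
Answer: $\frac{56837756}{30957} - \frac{4 \sqrt{19}}{30957} \approx 1836.0$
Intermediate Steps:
$Q{\left(X,y \right)} = 2 + y$
$w{\left(n,F \right)} = - \frac{3}{2} + \frac{F}{4}$ ($w{\left(n,F \right)} = - \frac{6 - F}{4} = - \frac{3}{2} + \frac{F}{4}$)
$o{\left(V,W \right)} = \frac{\sqrt{- \frac{1}{4} + W}}{2}$ ($o{\left(V,W \right)} = \frac{\sqrt{\left(- \frac{3}{2} + \frac{1}{4} \cdot 5\right) + W}}{2} = \frac{\sqrt{\left(- \frac{3}{2} + \frac{5}{4}\right) + W}}{2} = \frac{\sqrt{- \frac{1}{4} + W}}{2}$)
$G{\left(c \right)} = \frac{1}{44 + \frac{\sqrt{19}}{4}}$ ($G{\left(c \right)} = \frac{1}{\frac{\sqrt{-1 + 4 \cdot 5}}{4} + 44} = \frac{1}{\frac{\sqrt{-1 + 20}}{4} + 44} = \frac{1}{\frac{\sqrt{19}}{4} + 44} = \frac{1}{44 + \frac{\sqrt{19}}{4}}$)
$G{\left(-76 \right)} + \left(-34\right) 27 Q{\left(-2,-4 \right)} = \left(\frac{704}{30957} - \frac{4 \sqrt{19}}{30957}\right) + \left(-34\right) 27 \left(2 - 4\right) = \left(\frac{704}{30957} - \frac{4 \sqrt{19}}{30957}\right) - -1836 = \left(\frac{704}{30957} - \frac{4 \sqrt{19}}{30957}\right) + 1836 = \frac{56837756}{30957} - \frac{4 \sqrt{19}}{30957}$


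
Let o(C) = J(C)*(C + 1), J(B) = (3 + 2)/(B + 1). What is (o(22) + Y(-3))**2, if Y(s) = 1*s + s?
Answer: 1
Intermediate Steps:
Y(s) = 2*s (Y(s) = s + s = 2*s)
J(B) = 5/(1 + B)
o(C) = 5 (o(C) = (5/(1 + C))*(C + 1) = (5/(1 + C))*(1 + C) = 5)
(o(22) + Y(-3))**2 = (5 + 2*(-3))**2 = (5 - 6)**2 = (-1)**2 = 1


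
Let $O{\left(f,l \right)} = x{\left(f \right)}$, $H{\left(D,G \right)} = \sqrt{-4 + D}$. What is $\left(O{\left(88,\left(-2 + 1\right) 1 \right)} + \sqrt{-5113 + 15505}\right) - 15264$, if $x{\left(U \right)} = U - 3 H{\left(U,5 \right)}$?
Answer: $-15176 - 6 \sqrt{21} + 2 \sqrt{2598} \approx -15102.0$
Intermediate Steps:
$x{\left(U \right)} = U - 3 \sqrt{-4 + U}$
$O{\left(f,l \right)} = f - 3 \sqrt{-4 + f}$
$\left(O{\left(88,\left(-2 + 1\right) 1 \right)} + \sqrt{-5113 + 15505}\right) - 15264 = \left(\left(88 - 3 \sqrt{-4 + 88}\right) + \sqrt{-5113 + 15505}\right) - 15264 = \left(\left(88 - 3 \sqrt{84}\right) + \sqrt{10392}\right) - 15264 = \left(\left(88 - 3 \cdot 2 \sqrt{21}\right) + 2 \sqrt{2598}\right) - 15264 = \left(\left(88 - 6 \sqrt{21}\right) + 2 \sqrt{2598}\right) - 15264 = \left(88 - 6 \sqrt{21} + 2 \sqrt{2598}\right) - 15264 = -15176 - 6 \sqrt{21} + 2 \sqrt{2598}$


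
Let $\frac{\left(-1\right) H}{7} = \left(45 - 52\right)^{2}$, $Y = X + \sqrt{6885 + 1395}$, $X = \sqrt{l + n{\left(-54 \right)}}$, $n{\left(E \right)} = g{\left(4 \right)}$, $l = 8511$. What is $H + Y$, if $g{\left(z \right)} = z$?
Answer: $-343 + \sqrt{8515} + 6 \sqrt{230} \approx -159.73$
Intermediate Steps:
$n{\left(E \right)} = 4$
$X = \sqrt{8515}$ ($X = \sqrt{8511 + 4} = \sqrt{8515} \approx 92.277$)
$Y = \sqrt{8515} + 6 \sqrt{230}$ ($Y = \sqrt{8515} + \sqrt{6885 + 1395} = \sqrt{8515} + \sqrt{8280} = \sqrt{8515} + 6 \sqrt{230} \approx 183.27$)
$H = -343$ ($H = - 7 \left(45 - 52\right)^{2} = - 7 \left(-7\right)^{2} = \left(-7\right) 49 = -343$)
$H + Y = -343 + \left(\sqrt{8515} + 6 \sqrt{230}\right) = -343 + \sqrt{8515} + 6 \sqrt{230}$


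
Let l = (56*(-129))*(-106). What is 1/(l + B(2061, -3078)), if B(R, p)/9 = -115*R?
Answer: -1/1367391 ≈ -7.3132e-7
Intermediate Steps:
B(R, p) = -1035*R (B(R, p) = 9*(-115*R) = -1035*R)
l = 765744 (l = -7224*(-106) = 765744)
1/(l + B(2061, -3078)) = 1/(765744 - 1035*2061) = 1/(765744 - 2133135) = 1/(-1367391) = -1/1367391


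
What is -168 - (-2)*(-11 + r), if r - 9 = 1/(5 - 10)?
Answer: -862/5 ≈ -172.40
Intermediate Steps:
r = 44/5 (r = 9 + 1/(5 - 10) = 9 + 1/(-5) = 9 - 1/5 = 44/5 ≈ 8.8000)
-168 - (-2)*(-11 + r) = -168 - (-2)*(-11 + 44/5) = -168 - (-2)*(-11)/5 = -168 - 1*22/5 = -168 - 22/5 = -862/5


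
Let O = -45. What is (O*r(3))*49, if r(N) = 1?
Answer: -2205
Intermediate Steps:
(O*r(3))*49 = -45*1*49 = -45*49 = -2205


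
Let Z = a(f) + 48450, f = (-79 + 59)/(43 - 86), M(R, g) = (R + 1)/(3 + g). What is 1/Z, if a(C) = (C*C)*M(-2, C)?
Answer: 6407/310418750 ≈ 2.0640e-5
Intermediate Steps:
M(R, g) = (1 + R)/(3 + g)
f = 20/43 (f = -20/(-43) = -20*(-1/43) = 20/43 ≈ 0.46512)
a(C) = -C**2/(3 + C) (a(C) = (C*C)*((1 - 2)/(3 + C)) = C**2*(-1/(3 + C)) = -C**2/(3 + C))
Z = 310418750/6407 (Z = -(20/43)**2/(3 + 20/43) + 48450 = -1*400/1849/149/43 + 48450 = -1*400/1849*43/149 + 48450 = -400/6407 + 48450 = 310418750/6407 ≈ 48450.)
1/Z = 1/(310418750/6407) = 6407/310418750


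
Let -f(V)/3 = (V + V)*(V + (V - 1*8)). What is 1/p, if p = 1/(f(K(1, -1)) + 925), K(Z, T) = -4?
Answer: 541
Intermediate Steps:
f(V) = -6*V*(-8 + 2*V) (f(V) = -3*(V + V)*(V + (V - 1*8)) = -3*2*V*(V + (V - 8)) = -3*2*V*(V + (-8 + V)) = -3*2*V*(-8 + 2*V) = -6*V*(-8 + 2*V))
p = 1/541 (p = 1/(12*(-4)*(4 - 1*(-4)) + 925) = 1/(12*(-4)*(4 + 4) + 925) = 1/(12*(-4)*8 + 925) = 1/(-384 + 925) = 1/541 ≈ 0.0018484)
1/p = 1/(1/541) = 541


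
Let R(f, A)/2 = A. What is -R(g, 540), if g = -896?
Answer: -1080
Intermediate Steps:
R(f, A) = 2*A
-R(g, 540) = -2*540 = -1*1080 = -1080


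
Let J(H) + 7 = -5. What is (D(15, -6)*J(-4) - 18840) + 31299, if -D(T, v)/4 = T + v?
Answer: 12891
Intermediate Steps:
D(T, v) = -4*T - 4*v (D(T, v) = -4*(T + v) = -4*T - 4*v)
J(H) = -12 (J(H) = -7 - 5 = -12)
(D(15, -6)*J(-4) - 18840) + 31299 = ((-4*15 - 4*(-6))*(-12) - 18840) + 31299 = ((-60 + 24)*(-12) - 18840) + 31299 = (-36*(-12) - 18840) + 31299 = (432 - 18840) + 31299 = -18408 + 31299 = 12891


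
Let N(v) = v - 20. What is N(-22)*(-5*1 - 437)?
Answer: 18564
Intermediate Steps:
N(v) = -20 + v
N(-22)*(-5*1 - 437) = (-20 - 22)*(-5*1 - 437) = -42*(-5 - 437) = -42*(-442) = 18564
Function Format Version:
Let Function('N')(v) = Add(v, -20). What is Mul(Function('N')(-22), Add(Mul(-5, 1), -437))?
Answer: 18564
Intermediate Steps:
Function('N')(v) = Add(-20, v)
Mul(Function('N')(-22), Add(Mul(-5, 1), -437)) = Mul(Add(-20, -22), Add(Mul(-5, 1), -437)) = Mul(-42, Add(-5, -437)) = Mul(-42, -442) = 18564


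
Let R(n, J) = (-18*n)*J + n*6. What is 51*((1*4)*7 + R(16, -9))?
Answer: 138516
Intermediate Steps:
R(n, J) = 6*n - 18*J*n (R(n, J) = -18*J*n + 6*n = 6*n - 18*J*n)
51*((1*4)*7 + R(16, -9)) = 51*((1*4)*7 + 6*16*(1 - 3*(-9))) = 51*(4*7 + 6*16*(1 + 27)) = 51*(28 + 6*16*28) = 51*(28 + 2688) = 51*2716 = 138516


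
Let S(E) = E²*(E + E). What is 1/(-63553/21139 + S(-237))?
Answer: -21139/562807040287 ≈ -3.7560e-8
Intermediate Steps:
S(E) = 2*E³ (S(E) = E²*(2*E) = 2*E³)
1/(-63553/21139 + S(-237)) = 1/(-63553/21139 + 2*(-237)³) = 1/(-63553*1/21139 + 2*(-13312053)) = 1/(-63553/21139 - 26624106) = 1/(-562807040287/21139) = -21139/562807040287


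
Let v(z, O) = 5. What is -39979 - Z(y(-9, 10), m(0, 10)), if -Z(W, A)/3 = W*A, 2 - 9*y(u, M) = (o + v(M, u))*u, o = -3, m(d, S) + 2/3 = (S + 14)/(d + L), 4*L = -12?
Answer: -360331/9 ≈ -40037.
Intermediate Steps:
L = -3 (L = (¼)*(-12) = -3)
m(d, S) = -⅔ + (14 + S)/(-3 + d) (m(d, S) = -⅔ + (S + 14)/(d - 3) = -⅔ + (14 + S)/(-3 + d))
y(u, M) = 2/9 - 2*u/9 (y(u, M) = 2/9 - (-3 + 5)*u/9 = 2/9 - 2*u/9)
Z(W, A) = -3*A*W (Z(W, A) = -3*W*A = -3*A*W)
-39979 - Z(y(-9, 10), m(0, 10)) = -39979 - (-3)*(16 + 10 - ⅔*0)/(-3 + 0)*(2/9 - 2/9*(-9)) = -39979 - (-3)*(16 + 10 + 0)/(-3)*(2/9 + 2) = -39979 - (-3)*(-⅓*26)*20/9 = -39979 - (-3)*(-26)*20/(3*9) = -39979 - 1*520/9 = -39979 - 520/9 = -360331/9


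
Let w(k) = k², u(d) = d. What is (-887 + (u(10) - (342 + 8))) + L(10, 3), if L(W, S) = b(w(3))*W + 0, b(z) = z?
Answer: -1137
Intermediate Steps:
L(W, S) = 9*W (L(W, S) = 3²*W + 0 = 9*W + 0 = 9*W)
(-887 + (u(10) - (342 + 8))) + L(10, 3) = (-887 + (10 - (342 + 8))) + 9*10 = (-887 + (10 - 1*350)) + 90 = (-887 + (10 - 350)) + 90 = (-887 - 340) + 90 = -1227 + 90 = -1137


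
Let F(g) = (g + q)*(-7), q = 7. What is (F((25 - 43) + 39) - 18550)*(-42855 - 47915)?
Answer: 1701574420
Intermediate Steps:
F(g) = -49 - 7*g (F(g) = (g + 7)*(-7) = (7 + g)*(-7) = -49 - 7*g)
(F((25 - 43) + 39) - 18550)*(-42855 - 47915) = ((-49 - 7*((25 - 43) + 39)) - 18550)*(-42855 - 47915) = ((-49 - 7*(-18 + 39)) - 18550)*(-90770) = ((-49 - 7*21) - 18550)*(-90770) = ((-49 - 147) - 18550)*(-90770) = (-196 - 18550)*(-90770) = -18746*(-90770) = 1701574420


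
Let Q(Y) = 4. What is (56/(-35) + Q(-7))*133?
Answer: 1596/5 ≈ 319.20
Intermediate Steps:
(56/(-35) + Q(-7))*133 = (56/(-35) + 4)*133 = (56*(-1/35) + 4)*133 = (-8/5 + 4)*133 = (12/5)*133 = 1596/5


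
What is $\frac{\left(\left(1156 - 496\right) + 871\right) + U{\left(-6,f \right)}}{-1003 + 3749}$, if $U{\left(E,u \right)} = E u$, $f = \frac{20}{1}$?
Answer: $\frac{1411}{2746} \approx 0.51384$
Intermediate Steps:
$f = 20$ ($f = 20 \cdot 1 = 20$)
$\frac{\left(\left(1156 - 496\right) + 871\right) + U{\left(-6,f \right)}}{-1003 + 3749} = \frac{\left(\left(1156 - 496\right) + 871\right) - 120}{-1003 + 3749} = \frac{\left(660 + 871\right) - 120}{2746} = \left(1531 - 120\right) \frac{1}{2746} = 1411 \cdot \frac{1}{2746} = \frac{1411}{2746}$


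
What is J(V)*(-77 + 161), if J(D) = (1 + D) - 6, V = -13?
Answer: -1512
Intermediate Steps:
J(D) = -5 + D
J(V)*(-77 + 161) = (-5 - 13)*(-77 + 161) = -18*84 = -1512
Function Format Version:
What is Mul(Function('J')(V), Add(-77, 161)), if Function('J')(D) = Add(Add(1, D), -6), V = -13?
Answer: -1512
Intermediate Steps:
Function('J')(D) = Add(-5, D)
Mul(Function('J')(V), Add(-77, 161)) = Mul(Add(-5, -13), Add(-77, 161)) = Mul(-18, 84) = -1512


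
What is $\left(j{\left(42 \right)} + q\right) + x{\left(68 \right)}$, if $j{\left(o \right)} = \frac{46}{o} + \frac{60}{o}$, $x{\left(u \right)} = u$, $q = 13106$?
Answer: $\frac{276707}{21} \approx 13177.0$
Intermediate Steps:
$j{\left(o \right)} = \frac{106}{o}$
$\left(j{\left(42 \right)} + q\right) + x{\left(68 \right)} = \left(\frac{106}{42} + 13106\right) + 68 = \left(106 \cdot \frac{1}{42} + 13106\right) + 68 = \left(\frac{53}{21} + 13106\right) + 68 = \frac{275279}{21} + 68 = \frac{276707}{21}$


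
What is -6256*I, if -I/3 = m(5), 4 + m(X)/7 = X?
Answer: 131376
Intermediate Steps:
m(X) = -28 + 7*X
I = -21 (I = -3*(-28 + 7*5) = -3*(-28 + 35) = -3*7 = -21)
-6256*I = -6256*(-21) = 131376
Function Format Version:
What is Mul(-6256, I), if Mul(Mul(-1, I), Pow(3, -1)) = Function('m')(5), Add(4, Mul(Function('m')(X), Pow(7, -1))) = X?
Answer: 131376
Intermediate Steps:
Function('m')(X) = Add(-28, Mul(7, X))
I = -21 (I = Mul(-3, Add(-28, Mul(7, 5))) = Mul(-3, Add(-28, 35)) = Mul(-3, 7) = -21)
Mul(-6256, I) = Mul(-6256, -21) = 131376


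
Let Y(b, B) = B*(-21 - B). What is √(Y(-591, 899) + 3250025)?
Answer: √2422945 ≈ 1556.6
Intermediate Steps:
√(Y(-591, 899) + 3250025) = √(-1*899*(21 + 899) + 3250025) = √(-1*899*920 + 3250025) = √(-827080 + 3250025) = √2422945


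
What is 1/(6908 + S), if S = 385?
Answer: 1/7293 ≈ 0.00013712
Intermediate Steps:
1/(6908 + S) = 1/(6908 + 385) = 1/7293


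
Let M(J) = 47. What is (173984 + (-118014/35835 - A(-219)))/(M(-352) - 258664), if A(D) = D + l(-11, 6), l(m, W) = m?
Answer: -2080946892/3089180065 ≈ -0.67362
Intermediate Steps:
A(D) = -11 + D (A(D) = D - 11 = -11 + D)
(173984 + (-118014/35835 - A(-219)))/(M(-352) - 258664) = (173984 + (-118014/35835 - (-11 - 219)))/(47 - 258664) = (173984 + (-118014*1/35835 - 1*(-230)))/(-258617) = (173984 + (-39338/11945 + 230))*(-1/258617) = (173984 + 2708012/11945)*(-1/258617) = (2080946892/11945)*(-1/258617) = -2080946892/3089180065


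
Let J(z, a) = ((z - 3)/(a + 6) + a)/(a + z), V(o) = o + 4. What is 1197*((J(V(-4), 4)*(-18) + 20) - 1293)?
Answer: -30874221/20 ≈ -1.5437e+6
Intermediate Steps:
V(o) = 4 + o
J(z, a) = (a + (-3 + z)/(6 + a))/(a + z) (J(z, a) = ((-3 + z)/(6 + a) + a)/(a + z) = (a + (-3 + z)/(6 + a))/(a + z))
1197*((J(V(-4), 4)*(-18) + 20) - 1293) = 1197*((((-3 + (4 - 4) + 4² + 6*4)/(4² + 6*4 + 6*(4 - 4) + 4*(4 - 4)))*(-18) + 20) - 1293) = 1197*((((-3 + 0 + 16 + 24)/(16 + 24 + 6*0 + 4*0))*(-18) + 20) - 1293) = 1197*(((37/(16 + 24 + 0 + 0))*(-18) + 20) - 1293) = 1197*(((37/40)*(-18) + 20) - 1293) = 1197*((-333/20 + 20) - 1293) = 1197*(67/20 - 1293) = 1197*(-25793/20) = -30874221/20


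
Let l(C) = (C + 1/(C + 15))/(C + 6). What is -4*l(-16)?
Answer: -34/5 ≈ -6.8000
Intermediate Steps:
l(C) = (C + 1/(15 + C))/(6 + C)
-4*l(-16) = -4*(1 + (-16)**2 + 15*(-16))/(90 + (-16)**2 + 21*(-16)) = -4*(1 + 256 - 240)/(90 + 256 - 336) = -4*17/10 = -34/5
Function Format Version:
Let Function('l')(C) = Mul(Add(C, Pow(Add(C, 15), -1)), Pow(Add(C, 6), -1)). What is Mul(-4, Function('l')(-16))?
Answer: Rational(-34, 5) ≈ -6.8000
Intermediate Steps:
Function('l')(C) = Mul(Pow(Add(6, C), -1), Add(C, Pow(Add(15, C), -1))) (Function('l')(C) = Mul(Add(C, Pow(Add(15, C), -1)), Pow(Add(6, C), -1)) = Mul(Pow(Add(6, C), -1), Add(C, Pow(Add(15, C), -1))))
Mul(-4, Function('l')(-16)) = Mul(-4, Mul(Pow(Add(90, Pow(-16, 2), Mul(21, -16)), -1), Add(1, Pow(-16, 2), Mul(15, -16)))) = Mul(-4, Mul(Pow(Add(90, 256, -336), -1), Add(1, 256, -240))) = Mul(-4, Mul(Pow(10, -1), 17)) = Mul(-4, Mul(Rational(1, 10), 17)) = Mul(-4, Rational(17, 10)) = Rational(-34, 5)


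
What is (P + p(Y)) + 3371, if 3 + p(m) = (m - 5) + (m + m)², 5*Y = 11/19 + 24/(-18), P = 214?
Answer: 290536966/81225 ≈ 3576.9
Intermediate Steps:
Y = -43/285 (Y = (11/19 + 24/(-18))/5 = (11*(1/19) + 24*(-1/18))/5 = (11/19 - 4/3)/5 = (⅕)*(-43/57) = -43/285 ≈ -0.15088)
p(m) = -8 + m + 4*m² (p(m) = -3 + ((m - 5) + (m + m)²) = -3 + ((-5 + m) + (2*m)²) = -3 + ((-5 + m) + 4*m²) = -3 + (-5 + m + 4*m²) = -8 + m + 4*m²)
(P + p(Y)) + 3371 = (214 + (-8 - 43/285 + 4*(-43/285)²)) + 3371 = (214 + (-8 - 43/285 + 4*(1849/81225))) + 3371 = (214 + (-8 - 43/285 + 7396/81225)) + 3371 = (214 - 654659/81225) + 3371 = 16727491/81225 + 3371 = 290536966/81225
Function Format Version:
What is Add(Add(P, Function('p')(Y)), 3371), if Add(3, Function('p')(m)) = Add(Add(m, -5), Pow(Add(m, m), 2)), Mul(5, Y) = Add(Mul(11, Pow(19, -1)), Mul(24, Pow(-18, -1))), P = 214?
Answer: Rational(290536966, 81225) ≈ 3576.9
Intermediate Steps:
Y = Rational(-43, 285) (Y = Mul(Rational(1, 5), Add(Mul(11, Pow(19, -1)), Mul(24, Pow(-18, -1)))) = Mul(Rational(1, 5), Add(Mul(11, Rational(1, 19)), Mul(24, Rational(-1, 18)))) = Mul(Rational(1, 5), Add(Rational(11, 19), Rational(-4, 3))) = Mul(Rational(1, 5), Rational(-43, 57)) = Rational(-43, 285) ≈ -0.15088)
Function('p')(m) = Add(-8, m, Mul(4, Pow(m, 2))) (Function('p')(m) = Add(-3, Add(Add(m, -5), Pow(Add(m, m), 2))) = Add(-3, Add(Add(-5, m), Pow(Mul(2, m), 2))) = Add(-3, Add(Add(-5, m), Mul(4, Pow(m, 2)))) = Add(-3, Add(-5, m, Mul(4, Pow(m, 2)))) = Add(-8, m, Mul(4, Pow(m, 2))))
Add(Add(P, Function('p')(Y)), 3371) = Add(Add(214, Add(-8, Rational(-43, 285), Mul(4, Pow(Rational(-43, 285), 2)))), 3371) = Add(Add(214, Add(-8, Rational(-43, 285), Mul(4, Rational(1849, 81225)))), 3371) = Add(Add(214, Add(-8, Rational(-43, 285), Rational(7396, 81225))), 3371) = Add(Add(214, Rational(-654659, 81225)), 3371) = Add(Rational(16727491, 81225), 3371) = Rational(290536966, 81225)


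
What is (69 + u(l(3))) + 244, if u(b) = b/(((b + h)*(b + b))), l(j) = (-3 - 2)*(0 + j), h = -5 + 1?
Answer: 11893/38 ≈ 312.97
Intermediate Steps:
h = -4
l(j) = -5*j
u(b) = 1/(2*(-4 + b)) (u(b) = b/(((b - 4)*(b + b))) = b/(((-4 + b)*(2*b))) = b/((2*b*(-4 + b))) = b*(1/(2*b*(-4 + b))) = 1/(2*(-4 + b)))
(69 + u(l(3))) + 244 = (69 + 1/(2*(-4 - 5*3))) + 244 = (69 + 1/(2*(-4 - 15))) + 244 = (69 + (½)/(-19)) + 244 = (69 + (½)*(-1/19)) + 244 = (69 - 1/38) + 244 = 2621/38 + 244 = 11893/38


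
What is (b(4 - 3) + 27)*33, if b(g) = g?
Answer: 924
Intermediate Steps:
(b(4 - 3) + 27)*33 = ((4 - 3) + 27)*33 = (1 + 27)*33 = 28*33 = 924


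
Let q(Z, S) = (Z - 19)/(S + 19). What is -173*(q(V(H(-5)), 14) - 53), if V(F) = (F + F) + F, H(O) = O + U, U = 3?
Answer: 306902/33 ≈ 9300.1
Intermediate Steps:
H(O) = 3 + O (H(O) = O + 3 = 3 + O)
V(F) = 3*F (V(F) = 2*F + F = 3*F)
q(Z, S) = (-19 + Z)/(19 + S)
-173*(q(V(H(-5)), 14) - 53) = -173*((-19 + 3*(3 - 5))/(19 + 14) - 53) = -173*((-19 + 3*(-2))/33 - 53) = -173*((-19 - 6)/33 - 53) = -173*((1/33)*(-25) - 53) = -173*(-25/33 - 53) = -173*(-1774/33) = 306902/33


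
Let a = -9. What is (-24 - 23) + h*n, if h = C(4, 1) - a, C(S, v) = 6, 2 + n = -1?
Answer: -92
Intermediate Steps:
n = -3 (n = -2 - 1 = -3)
h = 15 (h = 6 - 1*(-9) = 6 + 9 = 15)
(-24 - 23) + h*n = (-24 - 23) + 15*(-3) = -47 - 45 = -92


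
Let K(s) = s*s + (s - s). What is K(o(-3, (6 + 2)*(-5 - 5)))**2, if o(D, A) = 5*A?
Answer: 25600000000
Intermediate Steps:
K(s) = s**2 (K(s) = s**2 + 0 = s**2)
K(o(-3, (6 + 2)*(-5 - 5)))**2 = ((5*((6 + 2)*(-5 - 5)))**2)**2 = ((5*(8*(-10)))**2)**2 = ((5*(-80))**2)**2 = ((-400)**2)**2 = 160000**2 = 25600000000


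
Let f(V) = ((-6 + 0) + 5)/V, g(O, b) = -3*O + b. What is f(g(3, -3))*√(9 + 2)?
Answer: √11/12 ≈ 0.27639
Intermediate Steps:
g(O, b) = b - 3*O
f(V) = -1/V (f(V) = (-6 + 5)/V = -1/V)
f(g(3, -3))*√(9 + 2) = (-1/(-3 - 3*3))*√(9 + 2) = (-1/(-3 - 9))*√11 = (-1/(-12))*√11 = (-1*(-1/12))*√11 = √11/12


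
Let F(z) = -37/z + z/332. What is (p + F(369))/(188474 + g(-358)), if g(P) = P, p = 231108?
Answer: 28312702741/23045714928 ≈ 1.2285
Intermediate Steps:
F(z) = -37/z + z/332 (F(z) = -37/z + z*(1/332) = -37/z + z/332)
(p + F(369))/(188474 + g(-358)) = (231108 + (-37/369 + (1/332)*369))/(188474 - 358) = (231108 + (-37*1/369 + 369/332))/188116 = (231108 + (-37/369 + 369/332))*(1/188116) = (231108 + 123877/122508)*(1/188116) = (28312702741/122508)*(1/188116) = 28312702741/23045714928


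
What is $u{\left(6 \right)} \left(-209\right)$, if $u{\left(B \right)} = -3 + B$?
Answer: $-627$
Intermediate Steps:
$u{\left(6 \right)} \left(-209\right) = \left(-3 + 6\right) \left(-209\right) = 3 \left(-209\right) = -627$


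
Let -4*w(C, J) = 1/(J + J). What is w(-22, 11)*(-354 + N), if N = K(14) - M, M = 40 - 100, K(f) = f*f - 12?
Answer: 5/4 ≈ 1.2500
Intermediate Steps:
K(f) = -12 + f**2 (K(f) = f**2 - 12 = -12 + f**2)
w(C, J) = -1/(8*J) (w(C, J) = -1/(4*(J + J)) = -1/(2*J)/4 = -1/(8*J))
M = -60
N = 244 (N = (-12 + 14**2) - 1*(-60) = (-12 + 196) + 60 = 184 + 60 = 244)
w(-22, 11)*(-354 + N) = (-1/8/11)*(-354 + 244) = -1/8*1/11*(-110) = -1/88*(-110) = 5/4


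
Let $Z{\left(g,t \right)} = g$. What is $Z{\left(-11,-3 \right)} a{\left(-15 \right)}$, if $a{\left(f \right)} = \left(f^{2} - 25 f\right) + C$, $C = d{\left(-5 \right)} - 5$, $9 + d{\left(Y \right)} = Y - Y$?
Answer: $-6446$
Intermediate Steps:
$d{\left(Y \right)} = -9$ ($d{\left(Y \right)} = -9 + \left(Y - Y\right) = -9 + 0 = -9$)
$C = -14$ ($C = -9 - 5 = -14$)
$a{\left(f \right)} = -14 + f^{2} - 25 f$ ($a{\left(f \right)} = \left(f^{2} - 25 f\right) - 14 = -14 + f^{2} - 25 f$)
$Z{\left(-11,-3 \right)} a{\left(-15 \right)} = - 11 \left(-14 + \left(-15\right)^{2} - -375\right) = - 11 \left(-14 + 225 + 375\right) = \left(-11\right) 586 = -6446$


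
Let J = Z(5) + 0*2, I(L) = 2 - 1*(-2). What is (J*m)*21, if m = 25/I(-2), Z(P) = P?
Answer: 2625/4 ≈ 656.25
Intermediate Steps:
I(L) = 4 (I(L) = 2 + 2 = 4)
m = 25/4 ≈ 6.2500
J = 5 (J = 5 + 0*2 = 5 + 0 = 5)
(J*m)*21 = (5*(25/4))*21 = (125/4)*21 = 2625/4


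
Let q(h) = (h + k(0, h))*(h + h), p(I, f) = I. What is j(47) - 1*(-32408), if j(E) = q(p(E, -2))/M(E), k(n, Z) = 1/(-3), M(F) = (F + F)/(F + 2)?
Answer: 104084/3 ≈ 34695.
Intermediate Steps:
M(F) = 2*F/(2 + F) (M(F) = (2*F)/(2 + F) = 2*F/(2 + F))
k(n, Z) = -1/3
q(h) = 2*h*(-1/3 + h) (q(h) = (h - 1/3)*(h + h) = (-1/3 + h)*(2*h) = 2*h*(-1/3 + h))
j(E) = (-1 + 3*E)*(2 + E)/3 (j(E) = (2*E*(-1 + 3*E)/3)/((2*E/(2 + E))) = (2*E*(-1 + 3*E)/3)*((2 + E)/(2*E)) = (-1 + 3*E)*(2 + E)/3)
j(47) - 1*(-32408) = (-1 + 3*47)*(2 + 47)/3 - 1*(-32408) = (1/3)*(-1 + 141)*49 + 32408 = (1/3)*140*49 + 32408 = 6860/3 + 32408 = 104084/3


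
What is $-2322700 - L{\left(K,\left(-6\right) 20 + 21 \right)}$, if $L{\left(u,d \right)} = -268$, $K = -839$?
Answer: $-2322432$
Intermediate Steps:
$-2322700 - L{\left(K,\left(-6\right) 20 + 21 \right)} = -2322700 - -268 = -2322700 + 268 = -2322432$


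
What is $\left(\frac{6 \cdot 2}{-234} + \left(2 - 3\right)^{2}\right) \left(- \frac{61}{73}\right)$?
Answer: $- \frac{2257}{2847} \approx -0.79276$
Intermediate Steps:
$\left(\frac{6 \cdot 2}{-234} + \left(2 - 3\right)^{2}\right) \left(- \frac{61}{73}\right) = \left(12 \left(- \frac{1}{234}\right) + \left(-1\right)^{2}\right) \left(\left(-61\right) \frac{1}{73}\right) = \left(- \frac{2}{39} + 1\right) \left(- \frac{61}{73}\right) = \frac{37}{39} \left(- \frac{61}{73}\right) = - \frac{2257}{2847}$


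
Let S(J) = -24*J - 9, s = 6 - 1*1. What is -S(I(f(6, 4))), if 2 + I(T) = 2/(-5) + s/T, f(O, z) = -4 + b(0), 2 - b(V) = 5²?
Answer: -2387/45 ≈ -53.044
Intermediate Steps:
b(V) = -23 (b(V) = 2 - 1*5² = 2 - 1*25 = 2 - 25 = -23)
s = 5 (s = 6 - 1 = 5)
f(O, z) = -27 (f(O, z) = -4 - 23 = -27)
I(T) = -12/5 + 5/T (I(T) = -2 + (2/(-5) + 5/T) = -2 + (2*(-⅕) + 5/T) = -2 + (-⅖ + 5/T) = -12/5 + 5/T)
S(J) = -9 - 24*J
-S(I(f(6, 4))) = -(-9 - 24*(-12/5 + 5/(-27))) = -(-9 - 24*(-12/5 + 5*(-1/27))) = -(-9 - 24*(-12/5 - 5/27)) = -(-9 - 24*(-349/135)) = -(-9 + 2792/45) = -1*2387/45 = -2387/45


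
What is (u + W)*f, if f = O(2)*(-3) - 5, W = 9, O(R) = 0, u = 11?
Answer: -100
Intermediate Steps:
f = -5 (f = 0*(-3) - 5 = 0 - 5 = -5)
(u + W)*f = (11 + 9)*(-5) = 20*(-5) = -100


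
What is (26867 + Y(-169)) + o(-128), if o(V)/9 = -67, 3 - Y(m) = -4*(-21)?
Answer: 26183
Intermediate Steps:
Y(m) = -81 (Y(m) = 3 - (-4)*(-21) = 3 - 1*84 = 3 - 84 = -81)
o(V) = -603 (o(V) = 9*(-67) = -603)
(26867 + Y(-169)) + o(-128) = (26867 - 81) - 603 = 26786 - 603 = 26183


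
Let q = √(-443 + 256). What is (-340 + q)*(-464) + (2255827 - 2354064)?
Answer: 59523 - 464*I*√187 ≈ 59523.0 - 6345.1*I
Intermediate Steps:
q = I*√187 (q = √(-187) = I*√187 ≈ 13.675*I)
(-340 + q)*(-464) + (2255827 - 2354064) = (-340 + I*√187)*(-464) + (2255827 - 2354064) = (157760 - 464*I*√187) - 98237 = 59523 - 464*I*√187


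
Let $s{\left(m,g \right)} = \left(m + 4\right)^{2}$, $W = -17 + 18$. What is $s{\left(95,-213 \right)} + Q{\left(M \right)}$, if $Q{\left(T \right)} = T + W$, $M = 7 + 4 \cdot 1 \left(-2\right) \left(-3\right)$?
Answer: $9833$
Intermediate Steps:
$W = 1$
$M = 31$ ($M = 7 + 4 \left(-2\right) \left(-3\right) = 7 - -24 = 7 + 24 = 31$)
$s{\left(m,g \right)} = \left(4 + m\right)^{2}$
$Q{\left(T \right)} = 1 + T$ ($Q{\left(T \right)} = T + 1 = 1 + T$)
$s{\left(95,-213 \right)} + Q{\left(M \right)} = \left(4 + 95\right)^{2} + \left(1 + 31\right) = 99^{2} + 32 = 9801 + 32 = 9833$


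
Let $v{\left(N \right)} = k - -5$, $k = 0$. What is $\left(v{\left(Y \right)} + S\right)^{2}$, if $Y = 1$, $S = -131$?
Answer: $15876$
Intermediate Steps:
$v{\left(N \right)} = 5$ ($v{\left(N \right)} = 0 - -5 = 0 + 5 = 5$)
$\left(v{\left(Y \right)} + S\right)^{2} = \left(5 - 131\right)^{2} = \left(-126\right)^{2} = 15876$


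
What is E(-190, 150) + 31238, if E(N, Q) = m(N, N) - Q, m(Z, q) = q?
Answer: 30898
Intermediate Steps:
E(N, Q) = N - Q
E(-190, 150) + 31238 = (-190 - 1*150) + 31238 = (-190 - 150) + 31238 = -340 + 31238 = 30898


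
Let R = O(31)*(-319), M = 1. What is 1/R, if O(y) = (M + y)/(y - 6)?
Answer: -25/10208 ≈ -0.0024491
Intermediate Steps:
O(y) = (1 + y)/(-6 + y) (O(y) = (1 + y)/(y - 6) = (1 + y)/(-6 + y))
R = -10208/25 (R = ((1 + 31)/(-6 + 31))*(-319) = (32/25)*(-319) = -10208/25 ≈ -408.32)
1/R = 1/(-10208/25) = -25/10208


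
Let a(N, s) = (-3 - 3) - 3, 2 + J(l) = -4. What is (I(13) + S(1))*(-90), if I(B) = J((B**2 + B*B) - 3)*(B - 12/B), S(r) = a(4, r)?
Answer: 95310/13 ≈ 7331.5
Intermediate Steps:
J(l) = -6 (J(l) = -2 - 4 = -6)
a(N, s) = -9 (a(N, s) = -6 - 3 = -9)
S(r) = -9
I(B) = -6*B + 72/B (I(B) = -6*(B - 12/B) = -6*B + 72/B)
(I(13) + S(1))*(-90) = ((-6*13 + 72/13) - 9)*(-90) = ((-78 + 72*(1/13)) - 9)*(-90) = ((-78 + 72/13) - 9)*(-90) = (-942/13 - 9)*(-90) = -1059/13*(-90) = 95310/13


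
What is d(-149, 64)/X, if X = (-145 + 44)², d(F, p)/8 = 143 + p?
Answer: 1656/10201 ≈ 0.16234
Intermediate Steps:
d(F, p) = 1144 + 8*p (d(F, p) = 8*(143 + p) = 1144 + 8*p)
X = 10201 (X = (-101)² = 10201)
d(-149, 64)/X = (1144 + 8*64)/10201 = (1144 + 512)*(1/10201) = 1656*(1/10201) = 1656/10201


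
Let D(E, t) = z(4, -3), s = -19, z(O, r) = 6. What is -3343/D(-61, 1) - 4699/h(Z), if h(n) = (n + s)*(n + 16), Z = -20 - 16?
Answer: -1852747/3300 ≈ -561.44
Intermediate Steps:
D(E, t) = 6
Z = -36
h(n) = (-19 + n)*(16 + n) (h(n) = (n - 19)*(n + 16) = (-19 + n)*(16 + n))
-3343/D(-61, 1) - 4699/h(Z) = -3343/6 - 4699/(-304 + (-36)² - 3*(-36)) = -3343*⅙ - 4699/(-304 + 1296 + 108) = -3343/6 - 4699/1100 = -1852747/3300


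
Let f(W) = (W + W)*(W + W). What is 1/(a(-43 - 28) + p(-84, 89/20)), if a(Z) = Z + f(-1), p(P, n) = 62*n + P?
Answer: 10/1249 ≈ 0.0080064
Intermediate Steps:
f(W) = 4*W² (f(W) = (2*W)*(2*W) = 4*W²)
p(P, n) = P + 62*n
a(Z) = 4 + Z (a(Z) = Z + 4*(-1)² = Z + 4*1 = Z + 4 = 4 + Z)
1/(a(-43 - 28) + p(-84, 89/20)) = 1/((4 + (-43 - 28)) + (-84 + 62*(89/20))) = 1/((4 - 71) + (-84 + 62*(89*(1/20)))) = 1/(-67 + (-84 + 62*(89/20))) = 1/(-67 + (-84 + 2759/10)) = 1/(-67 + 1919/10) = 1/(1249/10) = 10/1249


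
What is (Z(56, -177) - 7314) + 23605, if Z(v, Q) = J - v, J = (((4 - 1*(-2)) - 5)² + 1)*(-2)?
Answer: 16231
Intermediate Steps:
J = -4 (J = (((4 + 2) - 5)² + 1)*(-2) = ((6 - 5)² + 1)*(-2) = (1² + 1)*(-2) = (1 + 1)*(-2) = 2*(-2) = -4)
Z(v, Q) = -4 - v
(Z(56, -177) - 7314) + 23605 = ((-4 - 1*56) - 7314) + 23605 = ((-4 - 56) - 7314) + 23605 = (-60 - 7314) + 23605 = -7374 + 23605 = 16231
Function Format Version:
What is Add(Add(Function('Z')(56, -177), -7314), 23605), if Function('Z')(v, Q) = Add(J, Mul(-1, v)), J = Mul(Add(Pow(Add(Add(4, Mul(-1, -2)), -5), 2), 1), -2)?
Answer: 16231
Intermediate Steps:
J = -4 (J = Mul(Add(Pow(Add(Add(4, 2), -5), 2), 1), -2) = Mul(Add(Pow(Add(6, -5), 2), 1), -2) = Mul(Add(Pow(1, 2), 1), -2) = Mul(Add(1, 1), -2) = Mul(2, -2) = -4)
Function('Z')(v, Q) = Add(-4, Mul(-1, v))
Add(Add(Function('Z')(56, -177), -7314), 23605) = Add(Add(Add(-4, Mul(-1, 56)), -7314), 23605) = Add(Add(Add(-4, -56), -7314), 23605) = Add(Add(-60, -7314), 23605) = Add(-7374, 23605) = 16231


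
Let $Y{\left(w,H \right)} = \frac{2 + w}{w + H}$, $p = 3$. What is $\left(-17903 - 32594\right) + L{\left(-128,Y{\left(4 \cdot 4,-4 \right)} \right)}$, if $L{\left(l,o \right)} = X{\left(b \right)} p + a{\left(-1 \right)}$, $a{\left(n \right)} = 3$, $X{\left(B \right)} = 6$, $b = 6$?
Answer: $-50476$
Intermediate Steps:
$Y{\left(w,H \right)} = \frac{2 + w}{H + w}$
$L{\left(l,o \right)} = 21$ ($L{\left(l,o \right)} = 6 \cdot 3 + 3 = 18 + 3 = 21$)
$\left(-17903 - 32594\right) + L{\left(-128,Y{\left(4 \cdot 4,-4 \right)} \right)} = \left(-17903 - 32594\right) + 21 = -50497 + 21 = -50476$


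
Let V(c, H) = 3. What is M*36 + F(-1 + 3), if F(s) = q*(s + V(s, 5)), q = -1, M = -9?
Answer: -329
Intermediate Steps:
F(s) = -3 - s (F(s) = -(s + 3) = -(3 + s) = -3 - s)
M*36 + F(-1 + 3) = -9*36 + (-3 - (-1 + 3)) = -324 + (-3 - 1*2) = -324 + (-3 - 2) = -324 - 5 = -329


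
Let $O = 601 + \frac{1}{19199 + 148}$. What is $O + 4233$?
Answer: $\frac{93523399}{19347} \approx 4834.0$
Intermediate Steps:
$O = \frac{11627548}{19347}$ ($O = 601 + \frac{1}{19347} = \frac{11627548}{19347} \approx 601.0$)
$O + 4233 = \frac{11627548}{19347} + 4233 = \frac{93523399}{19347}$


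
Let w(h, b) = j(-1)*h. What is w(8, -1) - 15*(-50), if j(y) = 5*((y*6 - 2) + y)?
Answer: 390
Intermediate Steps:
j(y) = -10 + 35*y (j(y) = 5*((6*y - 2) + y) = 5*((-2 + 6*y) + y) = 5*(-2 + 7*y) = -10 + 35*y)
w(h, b) = -45*h (w(h, b) = (-10 + 35*(-1))*h = (-10 - 35)*h = -45*h)
w(8, -1) - 15*(-50) = -45*8 - 15*(-50) = -360 + 750 = 390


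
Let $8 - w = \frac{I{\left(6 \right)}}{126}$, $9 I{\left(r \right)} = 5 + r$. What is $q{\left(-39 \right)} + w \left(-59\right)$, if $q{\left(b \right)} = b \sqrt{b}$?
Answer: $- \frac{534599}{1134} - 39 i \sqrt{39} \approx -471.43 - 243.55 i$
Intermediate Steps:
$I{\left(r \right)} = \frac{5}{9} + \frac{r}{9}$ ($I{\left(r \right)} = \frac{5 + r}{9} = \frac{5}{9} + \frac{r}{9}$)
$q{\left(b \right)} = b^{\frac{3}{2}}$
$w = \frac{9061}{1134}$ ($w = 8 - \frac{\frac{5}{9} + \frac{1}{9} \cdot 6}{126} = 8 - \left(\frac{5}{9} + \frac{2}{3}\right) \frac{1}{126} = 8 - \frac{11}{9} \cdot \frac{1}{126} = 8 - \frac{11}{1134} = \frac{9061}{1134} \approx 7.9903$)
$q{\left(-39 \right)} + w \left(-59\right) = \left(-39\right)^{\frac{3}{2}} + \frac{9061}{1134} \left(-59\right) = - 39 i \sqrt{39} - \frac{534599}{1134} = - \frac{534599}{1134} - 39 i \sqrt{39}$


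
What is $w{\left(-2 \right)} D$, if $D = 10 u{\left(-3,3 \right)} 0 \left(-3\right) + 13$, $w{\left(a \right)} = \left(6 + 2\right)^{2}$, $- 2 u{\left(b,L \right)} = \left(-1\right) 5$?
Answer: $832$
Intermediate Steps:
$u{\left(b,L \right)} = \frac{5}{2}$ ($u{\left(b,L \right)} = - \frac{\left(-1\right) 5}{2} = \left(- \frac{1}{2}\right) \left(-5\right) = \frac{5}{2}$)
$w{\left(a \right)} = 64$ ($w{\left(a \right)} = 8^{2} = 64$)
$D = 13$ ($D = 10 \cdot \frac{5}{2} \cdot 0 \left(-3\right) + 13 = 10 \cdot 0 \left(-3\right) + 13 = 10 \cdot 0 + 13 = 0 + 13 = 13$)
$w{\left(-2 \right)} D = 64 \cdot 13 = 832$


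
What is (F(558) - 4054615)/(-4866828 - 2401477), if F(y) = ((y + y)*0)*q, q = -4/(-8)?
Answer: 810923/1453661 ≈ 0.55785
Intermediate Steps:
q = ½ (q = -4*(-⅛) = ½ ≈ 0.50000)
F(y) = 0 (F(y) = ((y + y)*0)*(½) = ((2*y)*0)*(½) = 0*(½) = 0)
(F(558) - 4054615)/(-4866828 - 2401477) = (0 - 4054615)/(-4866828 - 2401477) = -4054615/(-7268305) = -4054615*(-1/7268305) = 810923/1453661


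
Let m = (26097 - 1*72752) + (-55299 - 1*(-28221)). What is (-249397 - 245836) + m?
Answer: -568966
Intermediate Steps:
m = -73733 (m = (26097 - 72752) + (-55299 + 28221) = -46655 - 27078 = -73733)
(-249397 - 245836) + m = (-249397 - 245836) - 73733 = -495233 - 73733 = -568966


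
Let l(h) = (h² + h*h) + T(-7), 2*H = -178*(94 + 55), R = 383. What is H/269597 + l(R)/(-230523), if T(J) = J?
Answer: -82148906990/62148309231 ≈ -1.3218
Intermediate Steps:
H = -13261 (H = (-178*(94 + 55))/2 = (-178*149)/2 = (½)*(-26522) = -13261)
l(h) = -7 + 2*h² (l(h) = (h² + h*h) - 7 = (h² + h²) - 7 = 2*h² - 7 = -7 + 2*h²)
H/269597 + l(R)/(-230523) = -13261/269597 + (-7 + 2*383²)/(-230523) = -13261*1/269597 + (-7 + 2*146689)*(-1/230523) = -13261/269597 + (-7 + 293378)*(-1/230523) = -13261/269597 + 293371*(-1/230523) = -13261/269597 - 293371/230523 = -82148906990/62148309231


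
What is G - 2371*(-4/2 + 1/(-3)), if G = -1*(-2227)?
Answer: 23278/3 ≈ 7759.3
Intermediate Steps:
G = 2227
G - 2371*(-4/2 + 1/(-3)) = 2227 - 2371*(-4/2 + 1/(-3)) = 2227 - 2371*(-4*½ + 1*(-⅓)) = 2227 - 2371*(-2 - ⅓) = 2227 - 2371*(-7)/3 = 2227 - 1*(-16597/3) = 2227 + 16597/3 = 23278/3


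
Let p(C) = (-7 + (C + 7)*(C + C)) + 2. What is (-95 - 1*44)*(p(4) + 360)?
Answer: -61577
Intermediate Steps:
p(C) = -5 + 2*C*(7 + C) (p(C) = (-7 + (7 + C)*(2*C)) + 2 = (-7 + 2*C*(7 + C)) + 2 = -5 + 2*C*(7 + C))
(-95 - 1*44)*(p(4) + 360) = (-95 - 1*44)*((-5 + 2*4² + 14*4) + 360) = (-95 - 44)*((-5 + 2*16 + 56) + 360) = -139*((-5 + 32 + 56) + 360) = -139*(83 + 360) = -139*443 = -61577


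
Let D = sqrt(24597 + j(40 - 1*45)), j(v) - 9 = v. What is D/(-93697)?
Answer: -sqrt(24601)/93697 ≈ -0.0016740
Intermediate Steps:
j(v) = 9 + v
D = sqrt(24601) (D = sqrt(24597 + (9 + (40 - 1*45))) = sqrt(24597 + (9 + (40 - 45))) = sqrt(24597 + (9 - 5)) = sqrt(24597 + 4) = sqrt(24601) ≈ 156.85)
D/(-93697) = sqrt(24601)/(-93697) = sqrt(24601)*(-1/93697) = -sqrt(24601)/93697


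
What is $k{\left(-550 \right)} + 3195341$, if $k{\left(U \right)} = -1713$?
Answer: $3193628$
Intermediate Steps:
$k{\left(-550 \right)} + 3195341 = -1713 + 3195341 = 3193628$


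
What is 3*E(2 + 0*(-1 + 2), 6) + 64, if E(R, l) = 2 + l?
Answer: 88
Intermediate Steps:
3*E(2 + 0*(-1 + 2), 6) + 64 = 3*(2 + 6) + 64 = 3*8 + 64 = 24 + 64 = 88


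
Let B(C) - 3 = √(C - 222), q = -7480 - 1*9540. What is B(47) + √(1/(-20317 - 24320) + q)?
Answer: 3 + 5*I*√7 + I*√33911699353017/44637 ≈ 3.0 + 143.69*I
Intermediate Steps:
q = -17020 (q = -7480 - 9540 = -17020)
B(C) = 3 + √(-222 + C) (B(C) = 3 + √(C - 222) = 3 + √(-222 + C))
B(47) + √(1/(-20317 - 24320) + q) = (3 + √(-222 + 47)) + √(1/(-20317 - 24320) - 17020) = (3 + √(-175)) + √(1/(-44637) - 17020) = (3 + 5*I*√7) + √(-1/44637 - 17020) = (3 + 5*I*√7) + √(-759721741/44637) = (3 + 5*I*√7) + I*√33911699353017/44637 = 3 + 5*I*√7 + I*√33911699353017/44637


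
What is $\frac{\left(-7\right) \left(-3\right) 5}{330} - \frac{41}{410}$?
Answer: $\frac{12}{55} \approx 0.21818$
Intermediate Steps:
$\frac{\left(-7\right) \left(-3\right) 5}{330} - \frac{41}{410} = 21 \cdot 5 \cdot \frac{1}{330} - \frac{1}{10} = 105 \cdot \frac{1}{330} - \frac{1}{10} = \frac{7}{22} - \frac{1}{10} = \frac{12}{55}$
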